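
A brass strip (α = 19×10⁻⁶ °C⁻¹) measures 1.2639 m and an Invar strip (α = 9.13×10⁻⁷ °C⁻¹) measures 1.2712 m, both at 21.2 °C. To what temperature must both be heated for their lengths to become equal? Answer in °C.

T = 340.6 °C

L₁(1 + α₁ΔT) = L₂(1 + α₂ΔT) ⇒ ΔT = (L₂ − L₁)/(α₁L₁ − α₂L₂)
L₂ − L₁ = 1.2712 − 1.2639 = 7.30×10⁻³ m
α₁L₁ − α₂L₂ = 19×10⁻⁶×1.2639 − 9.13×10⁻⁷×1.2712 = 2.28534944×10⁻⁵ m/K
ΔT = 7.30×10⁻³ / 2.28534944×10⁻⁵ = 319.426 K
T = 21.2 + 319.426 = 340.626 °C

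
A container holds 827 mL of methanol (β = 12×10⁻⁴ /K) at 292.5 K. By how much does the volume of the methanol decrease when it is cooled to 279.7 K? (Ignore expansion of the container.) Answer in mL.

ΔV = 12.7 mL

|ΔT| = |279.7 − 292.5| = 12.8 K
ΔV = βV₀ΔT = (12×10⁻⁴)(827)(12.8) = 12.7 mL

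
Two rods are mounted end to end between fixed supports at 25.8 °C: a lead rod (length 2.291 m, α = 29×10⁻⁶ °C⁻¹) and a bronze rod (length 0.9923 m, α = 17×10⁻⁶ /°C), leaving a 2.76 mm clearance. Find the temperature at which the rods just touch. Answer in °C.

T = 58.9 °C

Gap closes when ΔL₁ + ΔL₂ = 2.76 mm = 2.76×10⁻³ m
(α₁L₁ + α₂L₂)ΔT = g
α₁L₁ + α₂L₂ = 29×10⁻⁶×2.291 + 17×10⁻⁶×0.9923 = 8.33081×10⁻⁵ m/K
ΔT = 2.76×10⁻³ / 8.33081×10⁻⁵ = 33.130 K
T = 25.8 + 33.130 = 58.930 °C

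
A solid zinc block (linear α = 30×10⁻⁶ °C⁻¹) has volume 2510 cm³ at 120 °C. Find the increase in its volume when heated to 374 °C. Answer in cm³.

Isotropic solid: β ≈ 3α = 9.0×10⁻⁵ /K; ΔT = 254 K
ΔV = 3αV₀ΔT = 3(30×10⁻⁶)(2510)(254) = 57.4 cm³

ΔV = 57.4 cm³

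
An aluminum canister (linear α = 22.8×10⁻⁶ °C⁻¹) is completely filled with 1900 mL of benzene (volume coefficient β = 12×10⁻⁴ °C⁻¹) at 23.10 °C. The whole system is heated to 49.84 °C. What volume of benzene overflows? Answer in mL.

The canister also expands: β_container ≈ 3α = 6.84×10⁻⁵ /K
Net overflow = V₀(β_liq − 3α_cont)ΔT
β − 3α = 1.20×10⁻³ − 6.84×10⁻⁵ = 1.1316×10⁻³ /K; ΔT = 26.74 K
ΔV = 1900 × 1.1316×10⁻³ × 26.74 = 57.5 mL

57.5 mL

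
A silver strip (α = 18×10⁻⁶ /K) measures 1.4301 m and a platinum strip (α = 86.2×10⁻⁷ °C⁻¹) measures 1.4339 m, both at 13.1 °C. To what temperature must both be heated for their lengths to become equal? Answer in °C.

T = 297.1 °C

Equal length when α₁L₁ΔT − α₂L₂ΔT = L₂ − L₁ = 3.80×10⁻³ m
α₁L₁ = 2.57418×10⁻⁵, α₂L₂ = 1.2360218×10⁻⁵ → Δ(αL) = 1.3381582×10⁻⁵ m/K
ΔT = 3.80×10⁻³ / 1.3381582×10⁻⁵ = 283.972 K, so T = 13.1 + 283.972 = 297.072 °C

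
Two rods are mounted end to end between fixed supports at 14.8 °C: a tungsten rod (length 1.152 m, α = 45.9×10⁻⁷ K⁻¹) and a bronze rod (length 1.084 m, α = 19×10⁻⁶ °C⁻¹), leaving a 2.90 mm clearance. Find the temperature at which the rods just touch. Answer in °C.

α₁L₁ = 5.28768×10⁻⁶ m/K, α₂L₂ = 2.0596×10⁻⁵ m/K → total 2.588368×10⁻⁵ m/K
ΔT = g/(α₁L₁+α₂L₂) = 2.90×10⁻³ / 2.588368×10⁻⁵ = 112.04 K
T = 14.8 + 112.04 = 126.84 °C

T = 127 °C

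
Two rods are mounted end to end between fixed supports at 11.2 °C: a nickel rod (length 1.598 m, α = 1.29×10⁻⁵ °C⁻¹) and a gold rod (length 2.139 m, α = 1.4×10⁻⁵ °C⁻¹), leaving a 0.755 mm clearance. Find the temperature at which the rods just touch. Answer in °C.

T = 26.1 °C

α₁L₁ = 2.06142×10⁻⁵ m/K, α₂L₂ = 2.9946×10⁻⁵ m/K → total 5.05602×10⁻⁵ m/K
ΔT = g/(α₁L₁+α₂L₂) = 7.55×10⁻⁴ / 5.05602×10⁻⁵ = 14.933 K
T = 11.2 + 14.933 = 26.133 °C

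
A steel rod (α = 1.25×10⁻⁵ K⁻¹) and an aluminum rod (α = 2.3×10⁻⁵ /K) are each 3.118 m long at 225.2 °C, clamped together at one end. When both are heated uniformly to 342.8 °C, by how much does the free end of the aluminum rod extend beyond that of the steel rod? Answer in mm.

ΔT = 117.6 K
steel: ΔL = 1.25×10⁻⁵ × 3.118 m × 117.6 = 4.5835×10⁻³ m = 4.5835 mm
aluminum: ΔL = 2.3×10⁻⁵ × 3.118 m × 117.6 = 8.4336×10⁻³ m = 8.4336 mm
difference = 8.4336 − 4.5835 = 3.8501 mm

3.85 mm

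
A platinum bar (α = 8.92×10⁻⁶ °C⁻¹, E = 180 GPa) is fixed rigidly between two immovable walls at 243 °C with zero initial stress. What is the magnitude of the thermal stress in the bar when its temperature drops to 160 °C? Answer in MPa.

σ = 133 MPa

Fully constrained: the free strain ε = αΔT is blocked, so σ = Eε = EαΔT.
|ΔT| = 83 K
σ = 180×10⁹ × 8.92×10⁻⁶ × 83 = 1.33×10⁸ Pa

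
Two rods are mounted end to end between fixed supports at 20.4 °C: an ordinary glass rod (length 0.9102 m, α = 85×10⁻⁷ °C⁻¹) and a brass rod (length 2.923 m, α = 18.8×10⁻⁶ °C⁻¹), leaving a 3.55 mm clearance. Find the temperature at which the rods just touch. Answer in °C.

α₁L₁ = 7.7367×10⁻⁶ m/K, α₂L₂ = 5.49524×10⁻⁵ m/K → total 6.26891×10⁻⁵ m/K
ΔT = g/(α₁L₁+α₂L₂) = 3.55×10⁻³ / 6.26891×10⁻⁵ = 56.629 K
T = 20.4 + 56.629 = 77.029 °C

T = 77.0 °C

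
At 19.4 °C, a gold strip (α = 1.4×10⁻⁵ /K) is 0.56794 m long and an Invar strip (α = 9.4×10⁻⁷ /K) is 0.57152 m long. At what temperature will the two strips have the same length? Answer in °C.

L₁(1 + α₁ΔT) = L₂(1 + α₂ΔT) ⇒ ΔT = (L₂ − L₁)/(α₁L₁ − α₂L₂)
L₂ − L₁ = 0.57152 − 0.56794 = 3.58×10⁻³ m
α₁L₁ − α₂L₂ = 1.4×10⁻⁵×0.56794 − 9.4×10⁻⁷×0.57152 = 7.4139312×10⁻⁶ m/K
ΔT = 3.58×10⁻³ / 7.4139312×10⁻⁶ = 482.875 K
T = 19.4 + 482.875 = 502.275 °C

T = 502.3 °C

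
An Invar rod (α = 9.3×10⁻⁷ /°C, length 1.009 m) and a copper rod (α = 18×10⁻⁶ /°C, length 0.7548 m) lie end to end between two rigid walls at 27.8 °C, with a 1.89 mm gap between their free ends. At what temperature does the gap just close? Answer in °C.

T = 158 °C

α₁L₁ = 9.3837×10⁻⁷ m/K, α₂L₂ = 1.35864×10⁻⁵ m/K → total 1.452477×10⁻⁵ m/K
ΔT = g/(α₁L₁+α₂L₂) = 1.89×10⁻³ / 1.452477×10⁻⁵ = 130.12 K
T = 27.8 + 130.12 = 157.92 °C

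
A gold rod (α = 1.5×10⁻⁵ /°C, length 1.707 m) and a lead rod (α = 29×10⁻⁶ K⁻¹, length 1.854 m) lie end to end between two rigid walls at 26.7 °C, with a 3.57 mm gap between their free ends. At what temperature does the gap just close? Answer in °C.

α₁L₁ = 2.5605×10⁻⁵ m/K, α₂L₂ = 5.3766×10⁻⁵ m/K → total 7.9371×10⁻⁵ m/K
ΔT = g/(α₁L₁+α₂L₂) = 3.57×10⁻³ / 7.9371×10⁻⁵ = 44.979 K
T = 26.7 + 44.979 = 71.679 °C

T = 71.7 °C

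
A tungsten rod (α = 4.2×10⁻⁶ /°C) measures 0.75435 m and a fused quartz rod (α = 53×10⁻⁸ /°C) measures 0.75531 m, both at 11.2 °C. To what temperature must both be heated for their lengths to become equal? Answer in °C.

L₁(1 + α₁ΔT) = L₂(1 + α₂ΔT) ⇒ ΔT = (L₂ − L₁)/(α₁L₁ − α₂L₂)
L₂ − L₁ = 0.75531 − 0.75435 = 9.60×10⁻⁴ m
α₁L₁ − α₂L₂ = 4.2×10⁻⁶×0.75435 − 53×10⁻⁸×0.75531 = 2.7679557×10⁻⁶ m/K
ΔT = 9.60×10⁻⁴ / 2.7679557×10⁻⁶ = 346.826 K
T = 11.2 + 346.826 = 358.026 °C

T = 358.0 °C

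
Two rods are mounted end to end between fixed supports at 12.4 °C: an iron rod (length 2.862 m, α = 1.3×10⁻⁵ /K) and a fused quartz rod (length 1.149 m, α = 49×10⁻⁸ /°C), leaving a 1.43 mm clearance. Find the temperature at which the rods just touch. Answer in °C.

T = 50.3 °C

α₁L₁ = 3.7206×10⁻⁵ m/K, α₂L₂ = 5.6301×10⁻⁷ m/K → total 3.776901×10⁻⁵ m/K
ΔT = g/(α₁L₁+α₂L₂) = 1.43×10⁻³ / 3.776901×10⁻⁵ = 37.862 K
T = 12.4 + 37.862 = 50.262 °C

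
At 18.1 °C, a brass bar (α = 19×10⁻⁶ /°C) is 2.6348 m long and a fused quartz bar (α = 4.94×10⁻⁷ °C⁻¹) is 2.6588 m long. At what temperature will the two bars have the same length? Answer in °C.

T = 510.4 °C

Equal length when α₁L₁ΔT − α₂L₂ΔT = L₂ − L₁ = 2.40×10⁻² m
α₁L₁ = 5.00612×10⁻⁵, α₂L₂ = 1.3134472×10⁻⁶ → Δ(αL) = 4.87477528×10⁻⁵ m/K
ΔT = 2.40×10⁻² / 4.87477528×10⁻⁵ = 492.330 K, so T = 18.1 + 492.330 = 510.430 °C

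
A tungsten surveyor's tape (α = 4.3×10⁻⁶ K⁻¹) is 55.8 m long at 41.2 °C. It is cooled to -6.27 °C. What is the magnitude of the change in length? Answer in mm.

|ΔT| = |-6.27 − 41.2| = 47.47 K
ΔL = αL₀ΔT = (4.3×10⁻⁶)(55.8)(47.47) = 1.14×10⁻² m

ΔL = 11.4 mm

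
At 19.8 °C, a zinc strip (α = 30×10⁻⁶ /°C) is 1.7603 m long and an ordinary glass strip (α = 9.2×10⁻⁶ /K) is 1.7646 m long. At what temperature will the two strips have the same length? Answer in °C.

L₁(1 + α₁ΔT) = L₂(1 + α₂ΔT) ⇒ ΔT = (L₂ − L₁)/(α₁L₁ − α₂L₂)
L₂ − L₁ = 1.7646 − 1.7603 = 4.30×10⁻³ m
α₁L₁ − α₂L₂ = 30×10⁻⁶×1.7603 − 9.2×10⁻⁶×1.7646 = 3.657468×10⁻⁵ m/K
ΔT = 4.30×10⁻³ / 3.657468×10⁻⁵ = 117.568 K
T = 19.8 + 117.568 = 137.368 °C

T = 137.4 °C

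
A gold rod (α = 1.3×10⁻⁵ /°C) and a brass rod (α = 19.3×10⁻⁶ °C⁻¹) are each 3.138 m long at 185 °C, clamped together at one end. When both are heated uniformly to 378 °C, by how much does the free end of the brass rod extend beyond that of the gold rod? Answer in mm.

ΔT = 193 K
gold: ΔL = 1.3×10⁻⁵ × 3.138 m × 193 = 7.8732×10⁻³ m = 7.8732 mm
brass: ΔL = 19.3×10⁻⁶ × 3.138 m × 193 = 1.1689×10⁻² m = 11.689 mm
difference = 11.689 − 7.8732 = 3.8158 mm

3.82 mm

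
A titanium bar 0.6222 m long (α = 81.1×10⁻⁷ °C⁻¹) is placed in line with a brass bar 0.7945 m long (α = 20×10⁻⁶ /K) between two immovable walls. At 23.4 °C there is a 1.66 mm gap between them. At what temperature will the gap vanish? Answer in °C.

T = 103 °C

Gap closes when ΔL₁ + ΔL₂ = 1.66 mm = 1.66×10⁻³ m
(α₁L₁ + α₂L₂)ΔT = g
α₁L₁ + α₂L₂ = 81.1×10⁻⁷×0.6222 + 20×10⁻⁶×0.7945 = 2.0936042×10⁻⁵ m/K
ΔT = 1.66×10⁻³ / 2.0936042×10⁻⁵ = 79.29 K
T = 23.4 + 79.29 = 102.69 °C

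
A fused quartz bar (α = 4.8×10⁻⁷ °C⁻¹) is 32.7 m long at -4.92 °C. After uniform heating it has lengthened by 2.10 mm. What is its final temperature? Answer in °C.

T = 129 °C

ΔL = αL₀ΔT ⇒ ΔT = ΔL / (αL₀)
ΔT = 2.10×10⁻³ m / (4.8×10⁻⁷ × 32.7 m) = 133.79 K
T = -4.92 + 133.79 = 128.87 °C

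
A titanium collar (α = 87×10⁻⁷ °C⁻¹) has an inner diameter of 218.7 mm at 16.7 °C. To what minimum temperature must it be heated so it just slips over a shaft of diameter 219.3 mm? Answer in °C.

Required Δd = 219.3 − 218.7 = 0.6 mm
Δd = αd₀ΔT ⇒ ΔT = Δd/(αd₀) = 0.6 / (87×10⁻⁷ × 218.7) = 315.34 K
T_min = 16.7 + 315.34 = 332.04 °C

T = 332 °C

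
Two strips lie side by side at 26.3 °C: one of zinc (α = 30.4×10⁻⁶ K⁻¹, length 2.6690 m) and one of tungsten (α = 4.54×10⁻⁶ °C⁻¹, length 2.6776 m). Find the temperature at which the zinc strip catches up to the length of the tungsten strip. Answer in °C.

Equal length when α₁L₁ΔT − α₂L₂ΔT = L₂ − L₁ = 8.60×10⁻³ m
α₁L₁ = 8.11376×10⁻⁵, α₂L₂ = 1.2156304×10⁻⁵ → Δ(αL) = 6.8981296×10⁻⁵ m/K
ΔT = 8.60×10⁻³ / 6.8981296×10⁻⁵ = 124.671 K, so T = 26.3 + 124.671 = 150.971 °C

T = 151.0 °C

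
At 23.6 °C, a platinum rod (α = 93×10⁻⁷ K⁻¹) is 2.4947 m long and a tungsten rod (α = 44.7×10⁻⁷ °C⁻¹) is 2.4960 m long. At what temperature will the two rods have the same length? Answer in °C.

L₁(1 + α₁ΔT) = L₂(1 + α₂ΔT) ⇒ ΔT = (L₂ − L₁)/(α₁L₁ − α₂L₂)
L₂ − L₁ = 2.4960 − 2.4947 = 1.30×10⁻³ m
α₁L₁ − α₂L₂ = 93×10⁻⁷×2.4947 − 44.7×10⁻⁷×2.4960 = 1.204359×10⁻⁵ m/K
ΔT = 1.30×10⁻³ / 1.204359×10⁻⁵ = 107.941 K
T = 23.6 + 107.941 = 131.541 °C

T = 131.5 °C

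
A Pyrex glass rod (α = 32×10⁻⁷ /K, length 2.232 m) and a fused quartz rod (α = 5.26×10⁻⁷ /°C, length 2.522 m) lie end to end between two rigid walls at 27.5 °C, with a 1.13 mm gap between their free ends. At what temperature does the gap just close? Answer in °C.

T = 161 °C

α₁L₁ = 7.1424×10⁻⁶ m/K, α₂L₂ = 1.326572×10⁻⁶ m/K → total 8.468972×10⁻⁶ m/K
ΔT = g/(α₁L₁+α₂L₂) = 1.13×10⁻³ / 8.468972×10⁻⁶ = 133.43 K
T = 27.5 + 133.43 = 160.93 °C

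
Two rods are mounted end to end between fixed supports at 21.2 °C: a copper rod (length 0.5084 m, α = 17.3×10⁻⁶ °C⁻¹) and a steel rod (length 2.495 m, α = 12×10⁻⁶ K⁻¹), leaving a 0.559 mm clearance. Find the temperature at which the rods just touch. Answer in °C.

T = 35.6 °C

Gap closes when ΔL₁ + ΔL₂ = 0.559 mm = 5.59×10⁻⁴ m
(α₁L₁ + α₂L₂)ΔT = g
α₁L₁ + α₂L₂ = 17.3×10⁻⁶×0.5084 + 12×10⁻⁶×2.495 = 3.873532×10⁻⁵ m/K
ΔT = 5.59×10⁻⁴ / 3.873532×10⁻⁵ = 14.431 K
T = 21.2 + 14.431 = 35.631 °C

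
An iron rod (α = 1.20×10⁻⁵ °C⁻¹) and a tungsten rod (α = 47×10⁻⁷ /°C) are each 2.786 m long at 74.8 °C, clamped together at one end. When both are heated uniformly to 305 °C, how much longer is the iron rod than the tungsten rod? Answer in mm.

ΔT = 230.2 K
iron: ΔL = 1.20×10⁻⁵ × 2.786 m × 230.2 = 7.6960×10⁻³ m = 7.6960 mm
tungsten: ΔL = 47×10⁻⁷ × 2.786 m × 230.2 = 3.0143×10⁻³ m = 3.0143 mm
difference = 7.6960 − 3.0143 = 4.6817 mm

4.68 mm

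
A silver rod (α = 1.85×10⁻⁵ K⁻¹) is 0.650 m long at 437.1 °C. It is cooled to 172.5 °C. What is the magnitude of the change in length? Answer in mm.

ΔL = 3.18 mm

|ΔT| = |172.5 − 437.1| = 264.6 K
ΔL = αL₀ΔT = (1.85×10⁻⁵)(0.650)(264.6) = 3.18×10⁻³ m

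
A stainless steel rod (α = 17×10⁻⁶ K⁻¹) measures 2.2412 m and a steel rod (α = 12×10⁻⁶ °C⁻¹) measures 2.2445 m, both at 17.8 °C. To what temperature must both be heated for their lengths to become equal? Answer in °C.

Equal length when α₁L₁ΔT − α₂L₂ΔT = L₂ − L₁ = 3.30×10⁻³ m
α₁L₁ = 3.81004×10⁻⁵, α₂L₂ = 2.6934×10⁻⁵ → Δ(αL) = 1.11664×10⁻⁵ m/K
ΔT = 3.30×10⁻³ / 1.11664×10⁻⁵ = 295.529 K, so T = 17.8 + 295.529 = 313.329 °C

T = 313.3 °C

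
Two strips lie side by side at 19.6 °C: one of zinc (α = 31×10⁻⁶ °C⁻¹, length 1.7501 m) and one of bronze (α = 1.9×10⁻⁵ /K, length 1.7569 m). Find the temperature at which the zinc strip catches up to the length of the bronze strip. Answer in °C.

L₁(1 + α₁ΔT) = L₂(1 + α₂ΔT) ⇒ ΔT = (L₂ − L₁)/(α₁L₁ − α₂L₂)
L₂ − L₁ = 1.7569 − 1.7501 = 6.80×10⁻³ m
α₁L₁ − α₂L₂ = 31×10⁻⁶×1.7501 − 1.9×10⁻⁵×1.7569 = 2.0872×10⁻⁵ m/K
ΔT = 6.80×10⁻³ / 2.0872×10⁻⁵ = 325.795 K
T = 19.6 + 325.795 = 345.395 °C

T = 345.4 °C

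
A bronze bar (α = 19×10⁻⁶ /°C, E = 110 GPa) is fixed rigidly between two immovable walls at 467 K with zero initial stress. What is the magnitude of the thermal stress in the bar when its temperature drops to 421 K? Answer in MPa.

σ = 96.1 MPa

Fully constrained: the free strain ε = αΔT is blocked, so σ = Eε = EαΔT.
|ΔT| = 46 K
σ = 110×10⁹ × 19×10⁻⁶ × 46 = 9.61×10⁷ Pa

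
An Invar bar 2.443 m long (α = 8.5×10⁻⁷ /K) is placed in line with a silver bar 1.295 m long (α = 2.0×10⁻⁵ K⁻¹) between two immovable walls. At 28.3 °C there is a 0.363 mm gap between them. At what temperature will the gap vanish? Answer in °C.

Gap closes when ΔL₁ + ΔL₂ = 0.363 mm = 3.63×10⁻⁴ m
(α₁L₁ + α₂L₂)ΔT = g
α₁L₁ + α₂L₂ = 8.5×10⁻⁷×2.443 + 2.0×10⁻⁵×1.295 = 2.797655×10⁻⁵ m/K
ΔT = 3.63×10⁻⁴ / 2.797655×10⁻⁵ = 12.975 K
T = 28.3 + 12.975 = 41.275 °C

T = 41.3 °C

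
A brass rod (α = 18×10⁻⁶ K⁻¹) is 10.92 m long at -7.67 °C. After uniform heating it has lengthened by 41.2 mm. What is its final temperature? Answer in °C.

ΔL = αL₀ΔT ⇒ ΔT = ΔL / (αL₀)
ΔT = 41.2×10⁻³ m / (18×10⁻⁶ × 10.92 m) = 209.61 K
T = -7.67 + 209.61 = 201.94 °C

T = 202 °C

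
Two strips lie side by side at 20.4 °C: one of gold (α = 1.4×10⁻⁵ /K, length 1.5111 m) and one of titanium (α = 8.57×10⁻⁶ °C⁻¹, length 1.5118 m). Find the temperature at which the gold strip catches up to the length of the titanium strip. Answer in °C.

Equal length when α₁L₁ΔT − α₂L₂ΔT = L₂ − L₁ = 7.00×10⁻⁴ m
α₁L₁ = 2.11554×10⁻⁵, α₂L₂ = 1.2956126×10⁻⁵ → Δ(αL) = 8.199274×10⁻⁶ m/K
ΔT = 7.00×10⁻⁴ / 8.199274×10⁻⁶ = 85.373 K, so T = 20.4 + 85.373 = 105.773 °C

T = 105.8 °C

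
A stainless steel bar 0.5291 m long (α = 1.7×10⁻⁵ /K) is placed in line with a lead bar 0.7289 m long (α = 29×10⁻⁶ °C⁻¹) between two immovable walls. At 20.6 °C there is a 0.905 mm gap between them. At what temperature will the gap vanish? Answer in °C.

T = 50.6 °C

α₁L₁ = 8.9947×10⁻⁶ m/K, α₂L₂ = 2.11381×10⁻⁵ m/K → total 3.01328×10⁻⁵ m/K
ΔT = g/(α₁L₁+α₂L₂) = 9.05×10⁻⁴ / 3.01328×10⁻⁵ = 30.034 K
T = 20.6 + 30.034 = 50.634 °C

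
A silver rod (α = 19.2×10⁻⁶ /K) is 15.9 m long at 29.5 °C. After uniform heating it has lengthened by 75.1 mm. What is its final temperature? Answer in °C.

T = 276 °C

ΔL = αL₀ΔT ⇒ ΔT = ΔL / (αL₀)
ΔT = 75.1×10⁻³ m / (19.2×10⁻⁶ × 15.9 m) = 246.00 K
T = 29.5 + 246.00 = 275.50 °C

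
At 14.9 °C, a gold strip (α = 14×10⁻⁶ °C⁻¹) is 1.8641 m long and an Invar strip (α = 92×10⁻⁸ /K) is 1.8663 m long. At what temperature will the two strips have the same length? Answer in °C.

L₁(1 + α₁ΔT) = L₂(1 + α₂ΔT) ⇒ ΔT = (L₂ − L₁)/(α₁L₁ − α₂L₂)
L₂ − L₁ = 1.8663 − 1.8641 = 2.20×10⁻³ m
α₁L₁ − α₂L₂ = 14×10⁻⁶×1.8641 − 92×10⁻⁸×1.8663 = 2.4380404×10⁻⁵ m/K
ΔT = 2.20×10⁻³ / 2.4380404×10⁻⁵ = 90.236 K
T = 14.9 + 90.236 = 105.136 °C

T = 105.1 °C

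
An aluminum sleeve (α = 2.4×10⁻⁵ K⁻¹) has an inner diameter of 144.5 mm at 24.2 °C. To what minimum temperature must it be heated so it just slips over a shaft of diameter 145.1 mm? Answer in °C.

T = 197 °C

Required Δd = 145.1 − 144.5 = 0.6 mm
Δd = αd₀ΔT ⇒ ΔT = Δd/(αd₀) = 0.6 / (2.4×10⁻⁵ × 144.5) = 173.01 K
T_min = 24.2 + 173.01 = 197.21 °C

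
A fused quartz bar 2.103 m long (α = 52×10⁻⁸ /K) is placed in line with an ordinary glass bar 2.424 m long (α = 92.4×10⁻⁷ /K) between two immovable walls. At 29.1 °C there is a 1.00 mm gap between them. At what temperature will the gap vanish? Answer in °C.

α₁L₁ = 1.09356×10⁻⁶ m/K, α₂L₂ = 2.239776×10⁻⁵ m/K → total 2.349132×10⁻⁵ m/K
ΔT = g/(α₁L₁+α₂L₂) = 1.00×10⁻³ / 2.349132×10⁻⁵ = 42.569 K
T = 29.1 + 42.569 = 71.669 °C

T = 71.7 °C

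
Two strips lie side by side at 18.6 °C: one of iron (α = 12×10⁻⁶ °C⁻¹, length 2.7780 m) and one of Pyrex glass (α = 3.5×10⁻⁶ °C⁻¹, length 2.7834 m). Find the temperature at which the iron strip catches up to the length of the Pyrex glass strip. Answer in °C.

T = 247.5 °C

L₁(1 + α₁ΔT) = L₂(1 + α₂ΔT) ⇒ ΔT = (L₂ − L₁)/(α₁L₁ − α₂L₂)
L₂ − L₁ = 2.7834 − 2.7780 = 5.40×10⁻³ m
α₁L₁ − α₂L₂ = 12×10⁻⁶×2.7780 − 3.5×10⁻⁶×2.7834 = 2.35941×10⁻⁵ m/K
ΔT = 5.40×10⁻³ / 2.35941×10⁻⁵ = 228.871 K
T = 18.6 + 228.871 = 247.471 °C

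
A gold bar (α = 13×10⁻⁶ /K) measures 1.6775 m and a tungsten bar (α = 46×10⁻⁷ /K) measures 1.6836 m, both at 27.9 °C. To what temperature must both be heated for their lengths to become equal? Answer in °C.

Equal length when α₁L₁ΔT − α₂L₂ΔT = L₂ − L₁ = 6.10×10⁻³ m
α₁L₁ = 2.18075×10⁻⁵, α₂L₂ = 7.74456×10⁻⁶ → Δ(αL) = 1.406294×10⁻⁵ m/K
ΔT = 6.10×10⁻³ / 1.406294×10⁻⁵ = 433.764 K, so T = 27.9 + 433.764 = 461.664 °C

T = 461.7 °C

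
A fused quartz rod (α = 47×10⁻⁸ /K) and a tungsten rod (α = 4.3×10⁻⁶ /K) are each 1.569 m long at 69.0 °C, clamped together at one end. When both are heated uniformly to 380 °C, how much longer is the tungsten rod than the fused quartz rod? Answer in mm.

ΔT = 311.0 K
fused quartz: ΔL = 47×10⁻⁸ × 1.569 m × 311.0 = 2.2934×10⁻⁴ m = 0.22934 mm
tungsten: ΔL = 4.3×10⁻⁶ × 1.569 m × 311.0 = 2.0982×10⁻³ m = 2.0982 mm
difference = 2.0982 − 0.22934 = 1.86886 mm

1.87 mm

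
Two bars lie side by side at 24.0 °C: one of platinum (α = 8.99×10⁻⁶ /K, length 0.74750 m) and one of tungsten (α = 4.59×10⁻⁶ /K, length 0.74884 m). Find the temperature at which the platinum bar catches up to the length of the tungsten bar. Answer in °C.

T = 432.2 °C

L₁(1 + α₁ΔT) = L₂(1 + α₂ΔT) ⇒ ΔT = (L₂ − L₁)/(α₁L₁ − α₂L₂)
L₂ − L₁ = 0.74884 − 0.74750 = 1.34×10⁻³ m
α₁L₁ − α₂L₂ = 8.99×10⁻⁶×0.74750 − 4.59×10⁻⁶×0.74884 = 3.2828494×10⁻⁶ m/K
ΔT = 1.34×10⁻³ / 3.2828494×10⁻⁶ = 408.182 K
T = 24.0 + 408.182 = 432.182 °C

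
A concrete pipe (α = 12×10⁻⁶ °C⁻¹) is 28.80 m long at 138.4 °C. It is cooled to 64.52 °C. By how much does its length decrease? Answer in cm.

ΔL = 2.55 cm

|ΔT| = |64.52 − 138.4| = 73.88 K
ΔL = αL₀ΔT = (12×10⁻⁶)(28.80)(73.88) = 2.55×10⁻² m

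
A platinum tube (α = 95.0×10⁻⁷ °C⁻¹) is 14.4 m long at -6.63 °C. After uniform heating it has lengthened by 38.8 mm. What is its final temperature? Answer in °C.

ΔL = αL₀ΔT ⇒ ΔT = ΔL / (αL₀)
ΔT = 38.8×10⁻³ m / (95.0×10⁻⁷ × 14.4 m) = 283.63 K
T = -6.63 + 283.63 = 277.00 °C

T = 277 °C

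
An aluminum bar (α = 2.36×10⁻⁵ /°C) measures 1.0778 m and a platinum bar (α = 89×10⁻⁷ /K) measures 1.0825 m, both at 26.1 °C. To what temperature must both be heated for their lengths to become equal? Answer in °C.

T = 323.5 °C

L₁(1 + α₁ΔT) = L₂(1 + α₂ΔT) ⇒ ΔT = (L₂ − L₁)/(α₁L₁ − α₂L₂)
L₂ − L₁ = 1.0825 − 1.0778 = 4.70×10⁻³ m
α₁L₁ − α₂L₂ = 2.36×10⁻⁵×1.0778 − 89×10⁻⁷×1.0825 = 1.580183×10⁻⁵ m/K
ΔT = 4.70×10⁻³ / 1.580183×10⁻⁵ = 297.434 K
T = 26.1 + 297.434 = 323.534 °C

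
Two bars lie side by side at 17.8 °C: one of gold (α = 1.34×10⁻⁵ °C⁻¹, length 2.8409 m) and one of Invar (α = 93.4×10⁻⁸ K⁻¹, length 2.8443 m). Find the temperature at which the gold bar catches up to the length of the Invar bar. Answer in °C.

T = 113.8 °C

L₁(1 + α₁ΔT) = L₂(1 + α₂ΔT) ⇒ ΔT = (L₂ − L₁)/(α₁L₁ − α₂L₂)
L₂ − L₁ = 2.8443 − 2.8409 = 3.40×10⁻³ m
α₁L₁ − α₂L₂ = 1.34×10⁻⁵×2.8409 − 93.4×10⁻⁸×2.8443 = 3.54114838×10⁻⁵ m/K
ΔT = 3.40×10⁻³ / 3.54114838×10⁻⁵ = 96.014 K
T = 17.8 + 96.014 = 113.814 °C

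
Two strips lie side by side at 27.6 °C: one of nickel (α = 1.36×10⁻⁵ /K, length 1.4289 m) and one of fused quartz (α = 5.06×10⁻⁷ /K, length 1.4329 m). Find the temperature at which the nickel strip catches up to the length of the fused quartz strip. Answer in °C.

T = 241.4 °C

Equal length when α₁L₁ΔT − α₂L₂ΔT = L₂ − L₁ = 4.00×10⁻³ m
α₁L₁ = 1.943304×10⁻⁵, α₂L₂ = 7.250474×10⁻⁷ → Δ(αL) = 1.87079926×10⁻⁵ m/K
ΔT = 4.00×10⁻³ / 1.87079926×10⁻⁵ = 213.812 K, so T = 27.6 + 213.812 = 241.412 °C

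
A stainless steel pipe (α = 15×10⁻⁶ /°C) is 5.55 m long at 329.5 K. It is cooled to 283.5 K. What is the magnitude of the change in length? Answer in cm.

|ΔT| = |283.5 − 329.5| = 46.0 K
ΔL = αL₀ΔT = (15×10⁻⁶)(5.55)(46.0) = 3.83×10⁻³ m

ΔL = 0.383 cm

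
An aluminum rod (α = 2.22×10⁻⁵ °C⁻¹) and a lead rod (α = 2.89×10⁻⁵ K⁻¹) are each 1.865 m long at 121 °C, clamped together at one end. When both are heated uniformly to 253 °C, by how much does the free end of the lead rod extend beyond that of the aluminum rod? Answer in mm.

1.65 mm

ΔT = 132 K
aluminum: ΔL = 2.22×10⁻⁵ × 1.865 m × 132 = 5.4652×10⁻³ m = 5.4652 mm
lead: ΔL = 2.89×10⁻⁵ × 1.865 m × 132 = 7.1146×10⁻³ m = 7.1146 mm
difference = 7.1146 − 5.4652 = 1.6494 mm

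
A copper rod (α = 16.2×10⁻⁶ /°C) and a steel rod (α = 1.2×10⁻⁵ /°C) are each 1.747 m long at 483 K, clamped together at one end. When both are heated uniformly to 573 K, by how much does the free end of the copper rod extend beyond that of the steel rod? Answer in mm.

ΔT = 90 K
copper: ΔL = 16.2×10⁻⁶ × 1.747 m × 90 = 2.5471×10⁻³ m = 2.5471 mm
steel: ΔL = 1.2×10⁻⁵ × 1.747 m × 90 = 1.8868×10⁻³ m = 1.8868 mm
difference = 2.5471 − 1.8868 = 0.6603 mm

0.660 mm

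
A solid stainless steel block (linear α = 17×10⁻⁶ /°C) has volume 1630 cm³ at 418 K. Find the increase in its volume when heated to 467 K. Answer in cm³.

Isotropic solid: β ≈ 3α = 5.1×10⁻⁵ /K; ΔT = 49 K
ΔV = 3αV₀ΔT = 3(17×10⁻⁶)(1630)(49) = 4.07 cm³

ΔV = 4.07 cm³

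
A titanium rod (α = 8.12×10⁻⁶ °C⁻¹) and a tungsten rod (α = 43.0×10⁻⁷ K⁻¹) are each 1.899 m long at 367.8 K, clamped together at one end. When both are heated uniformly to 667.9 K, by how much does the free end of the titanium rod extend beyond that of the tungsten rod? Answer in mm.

ΔT = 300.1 K
titanium: ΔL = 8.12×10⁻⁶ × 1.899 m × 300.1 = 4.6275×10⁻³ m = 4.6275 mm
tungsten: ΔL = 43.0×10⁻⁷ × 1.899 m × 300.1 = 2.4505×10⁻³ m = 2.4505 mm
difference = 4.6275 − 2.4505 = 2.1770 mm

2.18 mm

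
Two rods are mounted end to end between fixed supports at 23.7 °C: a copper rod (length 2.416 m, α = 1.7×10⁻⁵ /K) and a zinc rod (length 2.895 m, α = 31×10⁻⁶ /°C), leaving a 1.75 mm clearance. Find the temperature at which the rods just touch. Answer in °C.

T = 37.1 °C

Gap closes when ΔL₁ + ΔL₂ = 1.75 mm = 1.75×10⁻³ m
(α₁L₁ + α₂L₂)ΔT = g
α₁L₁ + α₂L₂ = 1.7×10⁻⁵×2.416 + 31×10⁻⁶×2.895 = 1.30817×10⁻⁴ m/K
ΔT = 1.75×10⁻³ / 1.30817×10⁻⁴ = 13.377 K
T = 23.7 + 13.377 = 37.077 °C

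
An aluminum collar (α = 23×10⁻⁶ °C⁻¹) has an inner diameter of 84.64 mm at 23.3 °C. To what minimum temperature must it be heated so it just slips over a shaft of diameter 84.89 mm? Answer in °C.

T = 152 °C

Required Δd = 84.89 − 84.64 = 0.25 mm
Δd = αd₀ΔT ⇒ ΔT = Δd/(αd₀) = 0.25 / (23×10⁻⁶ × 84.64) = 128.42 K
T_min = 23.3 + 128.42 = 151.72 °C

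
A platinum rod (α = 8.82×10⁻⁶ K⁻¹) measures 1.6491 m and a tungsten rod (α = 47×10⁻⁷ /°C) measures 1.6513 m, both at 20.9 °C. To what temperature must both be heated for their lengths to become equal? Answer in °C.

T = 345.2 °C

L₁(1 + α₁ΔT) = L₂(1 + α₂ΔT) ⇒ ΔT = (L₂ − L₁)/(α₁L₁ − α₂L₂)
L₂ − L₁ = 1.6513 − 1.6491 = 2.20×10⁻³ m
α₁L₁ − α₂L₂ = 8.82×10⁻⁶×1.6491 − 47×10⁻⁷×1.6513 = 6.783952×10⁻⁶ m/K
ΔT = 2.20×10⁻³ / 6.783952×10⁻⁶ = 324.295 K
T = 20.9 + 324.295 = 345.195 °C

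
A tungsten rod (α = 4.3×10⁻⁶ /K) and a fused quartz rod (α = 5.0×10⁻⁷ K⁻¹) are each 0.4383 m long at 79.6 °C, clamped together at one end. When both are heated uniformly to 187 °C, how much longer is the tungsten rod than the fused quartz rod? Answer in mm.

ΔT = 107.4 K
tungsten: ΔL = 4.3×10⁻⁶ × 0.4383 m × 107.4 = 2.0242×10⁻⁴ m = 0.20242 mm
fused quartz: ΔL = 5.0×10⁻⁷ × 0.4383 m × 107.4 = 2.3537×10⁻⁵ m = 0.023537 mm
difference = 0.20242 − 0.023537 = 0.178883 mm

0.179 mm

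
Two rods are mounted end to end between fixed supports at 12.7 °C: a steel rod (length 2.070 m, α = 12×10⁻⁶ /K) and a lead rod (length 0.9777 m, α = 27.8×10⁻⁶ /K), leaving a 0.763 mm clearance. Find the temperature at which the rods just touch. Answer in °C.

T = 27.4 °C

Gap closes when ΔL₁ + ΔL₂ = 0.763 mm = 7.63×10⁻⁴ m
(α₁L₁ + α₂L₂)ΔT = g
α₁L₁ + α₂L₂ = 12×10⁻⁶×2.070 + 27.8×10⁻⁶×0.9777 = 5.202006×10⁻⁵ m/K
ΔT = 7.63×10⁻⁴ / 5.202006×10⁻⁵ = 14.667 K
T = 12.7 + 14.667 = 27.367 °C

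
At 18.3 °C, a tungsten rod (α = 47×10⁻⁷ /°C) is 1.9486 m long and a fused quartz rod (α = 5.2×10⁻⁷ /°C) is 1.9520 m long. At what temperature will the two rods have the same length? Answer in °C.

T = 435.8 °C

L₁(1 + α₁ΔT) = L₂(1 + α₂ΔT) ⇒ ΔT = (L₂ − L₁)/(α₁L₁ − α₂L₂)
L₂ − L₁ = 1.9520 − 1.9486 = 3.40×10⁻³ m
α₁L₁ − α₂L₂ = 47×10⁻⁷×1.9486 − 5.2×10⁻⁷×1.9520 = 8.14338×10⁻⁶ m/K
ΔT = 3.40×10⁻³ / 8.14338×10⁻⁶ = 417.517 K
T = 18.3 + 417.517 = 435.817 °C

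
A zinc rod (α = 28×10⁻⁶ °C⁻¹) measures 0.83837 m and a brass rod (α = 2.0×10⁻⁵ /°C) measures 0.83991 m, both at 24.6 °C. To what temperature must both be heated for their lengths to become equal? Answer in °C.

Equal length when α₁L₁ΔT − α₂L₂ΔT = L₂ − L₁ = 1.54×10⁻³ m
α₁L₁ = 2.347436×10⁻⁵, α₂L₂ = 1.67982×10⁻⁵ → Δ(αL) = 6.67616×10⁻⁶ m/K
ΔT = 1.54×10⁻³ / 6.67616×10⁻⁶ = 230.672 K, so T = 24.6 + 230.672 = 255.272 °C

T = 255.3 °C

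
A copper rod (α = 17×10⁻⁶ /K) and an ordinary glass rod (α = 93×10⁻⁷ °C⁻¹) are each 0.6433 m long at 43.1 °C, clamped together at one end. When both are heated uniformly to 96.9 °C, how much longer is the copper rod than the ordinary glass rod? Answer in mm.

0.266 mm

ΔT = 53.8 K
copper: ΔL = 17×10⁻⁶ × 0.6433 m × 53.8 = 5.8836×10⁻⁴ m = 0.58836 mm
ordinary glass: ΔL = 93×10⁻⁷ × 0.6433 m × 53.8 = 3.2187×10⁻⁴ m = 0.32187 mm
difference = 0.58836 − 0.32187 = 0.26649 mm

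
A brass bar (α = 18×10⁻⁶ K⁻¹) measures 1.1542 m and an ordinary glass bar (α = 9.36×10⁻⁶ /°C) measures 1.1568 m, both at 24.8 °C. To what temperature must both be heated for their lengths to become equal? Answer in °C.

L₁(1 + α₁ΔT) = L₂(1 + α₂ΔT) ⇒ ΔT = (L₂ − L₁)/(α₁L₁ − α₂L₂)
L₂ − L₁ = 1.1568 − 1.1542 = 2.60×10⁻³ m
α₁L₁ − α₂L₂ = 18×10⁻⁶×1.1542 − 9.36×10⁻⁶×1.1568 = 9.947952×10⁻⁶ m/K
ΔT = 2.60×10⁻³ / 9.947952×10⁻⁶ = 261.360 K
T = 24.8 + 261.360 = 286.160 °C

T = 286.2 °C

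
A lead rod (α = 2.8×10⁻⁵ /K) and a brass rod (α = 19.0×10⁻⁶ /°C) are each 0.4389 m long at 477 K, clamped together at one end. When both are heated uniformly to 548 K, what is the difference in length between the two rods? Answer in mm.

0.280 mm

ΔT = 71 K
lead: ΔL = 2.8×10⁻⁵ × 0.4389 m × 71 = 8.7253×10⁻⁴ m = 0.87253 mm
brass: ΔL = 19.0×10⁻⁶ × 0.4389 m × 71 = 5.9208×10⁻⁴ m = 0.59208 mm
difference = 0.87253 − 0.59208 = 0.28045 mm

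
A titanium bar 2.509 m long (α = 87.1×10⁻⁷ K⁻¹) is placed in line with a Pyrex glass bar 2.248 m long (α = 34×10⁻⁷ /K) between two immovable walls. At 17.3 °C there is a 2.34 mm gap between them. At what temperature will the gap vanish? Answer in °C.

α₁L₁ = 2.185339×10⁻⁵ m/K, α₂L₂ = 7.6432×10⁻⁶ m/K → total 2.949659×10⁻⁵ m/K
ΔT = g/(α₁L₁+α₂L₂) = 2.34×10⁻³ / 2.949659×10⁻⁵ = 79.331 K
T = 17.3 + 79.331 = 96.631 °C

T = 96.6 °C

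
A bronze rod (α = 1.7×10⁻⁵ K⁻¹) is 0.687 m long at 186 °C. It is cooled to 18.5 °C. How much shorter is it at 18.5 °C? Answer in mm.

ΔL = 1.96 mm

|ΔT| = |18.5 − 186| = 167.5 K
ΔL = αL₀ΔT = (1.7×10⁻⁵)(0.687)(167.5) = 1.96×10⁻³ m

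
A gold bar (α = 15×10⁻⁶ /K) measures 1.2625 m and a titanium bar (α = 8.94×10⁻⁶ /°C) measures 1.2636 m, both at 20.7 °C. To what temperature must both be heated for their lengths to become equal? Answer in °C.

T = 164.7 °C

Equal length when α₁L₁ΔT − α₂L₂ΔT = L₂ − L₁ = 1.10×10⁻³ m
α₁L₁ = 1.89375×10⁻⁵, α₂L₂ = 1.1296584×10⁻⁵ → Δ(αL) = 7.640916×10⁻⁶ m/K
ΔT = 1.10×10⁻³ / 7.640916×10⁻⁶ = 143.962 K, so T = 20.7 + 143.962 = 164.662 °C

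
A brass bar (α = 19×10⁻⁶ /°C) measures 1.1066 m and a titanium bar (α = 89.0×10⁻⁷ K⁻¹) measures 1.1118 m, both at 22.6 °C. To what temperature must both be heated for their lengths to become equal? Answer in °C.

T = 489.8 °C

Equal length when α₁L₁ΔT − α₂L₂ΔT = L₂ − L₁ = 5.20×10⁻³ m
α₁L₁ = 2.10254×10⁻⁵, α₂L₂ = 9.89502×10⁻⁶ → Δ(αL) = 1.113038×10⁻⁵ m/K
ΔT = 5.20×10⁻³ / 1.113038×10⁻⁵ = 467.190 K, so T = 22.6 + 467.190 = 489.790 °C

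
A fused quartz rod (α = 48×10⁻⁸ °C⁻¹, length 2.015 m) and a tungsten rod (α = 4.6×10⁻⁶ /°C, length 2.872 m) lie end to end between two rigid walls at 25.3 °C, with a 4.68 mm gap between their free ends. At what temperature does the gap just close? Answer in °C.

Gap closes when ΔL₁ + ΔL₂ = 4.68 mm = 4.68×10⁻³ m
(α₁L₁ + α₂L₂)ΔT = g
α₁L₁ + α₂L₂ = 48×10⁻⁸×2.015 + 4.6×10⁻⁶×2.872 = 1.41784×10⁻⁵ m/K
ΔT = 4.68×10⁻³ / 1.41784×10⁻⁵ = 330.08 K
T = 25.3 + 330.08 = 355.38 °C

T = 355 °C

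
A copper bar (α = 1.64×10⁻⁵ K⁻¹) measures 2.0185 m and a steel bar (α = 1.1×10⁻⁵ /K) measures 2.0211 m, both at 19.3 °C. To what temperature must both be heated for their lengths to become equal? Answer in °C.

L₁(1 + α₁ΔT) = L₂(1 + α₂ΔT) ⇒ ΔT = (L₂ − L₁)/(α₁L₁ − α₂L₂)
L₂ − L₁ = 2.0211 − 2.0185 = 2.60×10⁻³ m
α₁L₁ − α₂L₂ = 1.64×10⁻⁵×2.0185 − 1.1×10⁻⁵×2.0211 = 1.08713×10⁻⁵ m/K
ΔT = 2.60×10⁻³ / 1.08713×10⁻⁵ = 239.162 K
T = 19.3 + 239.162 = 258.462 °C

T = 258.5 °C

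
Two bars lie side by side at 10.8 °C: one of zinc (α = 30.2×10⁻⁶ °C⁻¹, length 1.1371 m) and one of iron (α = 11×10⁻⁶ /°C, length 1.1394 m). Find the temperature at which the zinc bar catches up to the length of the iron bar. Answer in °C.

Equal length when α₁L₁ΔT − α₂L₂ΔT = L₂ − L₁ = 2.30×10⁻³ m
α₁L₁ = 3.434042×10⁻⁵, α₂L₂ = 1.25334×10⁻⁵ → Δ(αL) = 2.180702×10⁻⁵ m/K
ΔT = 2.30×10⁻³ / 2.180702×10⁻⁵ = 105.471 K, so T = 10.8 + 105.471 = 116.271 °C

T = 116.3 °C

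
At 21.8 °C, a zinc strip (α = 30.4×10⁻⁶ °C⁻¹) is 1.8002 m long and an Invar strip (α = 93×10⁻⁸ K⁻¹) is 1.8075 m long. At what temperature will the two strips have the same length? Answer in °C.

Equal length when α₁L₁ΔT − α₂L₂ΔT = L₂ − L₁ = 7.30×10⁻³ m
α₁L₁ = 5.472608×10⁻⁵, α₂L₂ = 1.680975×10⁻⁶ → Δ(αL) = 5.3045105×10⁻⁵ m/K
ΔT = 7.30×10⁻³ / 5.3045105×10⁻⁵ = 137.619 K, so T = 21.8 + 137.619 = 159.419 °C

T = 159.4 °C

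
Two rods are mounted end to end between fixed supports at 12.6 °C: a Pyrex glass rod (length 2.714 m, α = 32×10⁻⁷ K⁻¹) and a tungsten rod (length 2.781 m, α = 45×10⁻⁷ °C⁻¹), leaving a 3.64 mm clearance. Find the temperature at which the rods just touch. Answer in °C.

Gap closes when ΔL₁ + ΔL₂ = 3.64 mm = 3.64×10⁻³ m
(α₁L₁ + α₂L₂)ΔT = g
α₁L₁ + α₂L₂ = 32×10⁻⁷×2.714 + 45×10⁻⁷×2.781 = 2.11993×10⁻⁵ m/K
ΔT = 3.64×10⁻³ / 2.11993×10⁻⁵ = 171.70 K
T = 12.6 + 171.70 = 184.30 °C

T = 184 °C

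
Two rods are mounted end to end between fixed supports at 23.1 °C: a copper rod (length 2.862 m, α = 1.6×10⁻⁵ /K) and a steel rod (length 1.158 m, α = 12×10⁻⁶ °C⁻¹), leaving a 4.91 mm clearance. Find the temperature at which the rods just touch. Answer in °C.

T = 105 °C

α₁L₁ = 4.5792×10⁻⁵ m/K, α₂L₂ = 1.3896×10⁻⁵ m/K → total 5.9688×10⁻⁵ m/K
ΔT = g/(α₁L₁+α₂L₂) = 4.91×10⁻³ / 5.9688×10⁻⁵ = 82.26 K
T = 23.1 + 82.26 = 105.36 °C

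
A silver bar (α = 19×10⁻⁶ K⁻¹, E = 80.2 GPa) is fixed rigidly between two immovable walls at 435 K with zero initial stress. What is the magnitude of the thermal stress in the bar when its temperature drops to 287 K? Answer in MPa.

σ = 226 MPa

Fully constrained: the free strain ε = αΔT is blocked, so σ = Eε = EαΔT.
|ΔT| = 148 K
σ = 80.2×10⁹ × 19×10⁻⁶ × 148 = 2.26×10⁸ Pa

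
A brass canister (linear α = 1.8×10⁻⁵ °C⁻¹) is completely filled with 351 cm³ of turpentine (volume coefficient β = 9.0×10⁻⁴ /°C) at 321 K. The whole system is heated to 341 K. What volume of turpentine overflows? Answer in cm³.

The canister also expands: β_container ≈ 3α = 5.4×10⁻⁵ /K
Net overflow = V₀(β_liq − 3α_cont)ΔT
β − 3α = 9.00×10⁻⁴ − 5.4×10⁻⁵ = 8.46×10⁻⁴ /K; ΔT = 20 K
ΔV = 351 × 8.46×10⁻⁴ × 20 = 5.94 cm³

5.94 cm³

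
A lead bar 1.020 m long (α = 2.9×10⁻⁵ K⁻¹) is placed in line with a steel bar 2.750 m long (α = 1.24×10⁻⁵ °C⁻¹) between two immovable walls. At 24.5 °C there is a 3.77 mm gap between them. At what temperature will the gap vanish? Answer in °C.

Gap closes when ΔL₁ + ΔL₂ = 3.77 mm = 3.77×10⁻³ m
(α₁L₁ + α₂L₂)ΔT = g
α₁L₁ + α₂L₂ = 2.9×10⁻⁵×1.020 + 1.24×10⁻⁵×2.750 = 6.368×10⁻⁵ m/K
ΔT = 3.77×10⁻³ / 6.368×10⁻⁵ = 59.202 K
T = 24.5 + 59.202 = 83.702 °C

T = 83.7 °C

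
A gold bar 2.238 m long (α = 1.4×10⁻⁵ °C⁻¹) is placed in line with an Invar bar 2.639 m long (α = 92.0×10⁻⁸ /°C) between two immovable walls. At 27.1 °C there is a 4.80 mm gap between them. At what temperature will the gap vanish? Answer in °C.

α₁L₁ = 3.1332×10⁻⁵ m/K, α₂L₂ = 2.42788×10⁻⁶ m/K → total 3.375988×10⁻⁵ m/K
ΔT = g/(α₁L₁+α₂L₂) = 4.80×10⁻³ / 3.375988×10⁻⁵ = 142.18 K
T = 27.1 + 142.18 = 169.28 °C

T = 169 °C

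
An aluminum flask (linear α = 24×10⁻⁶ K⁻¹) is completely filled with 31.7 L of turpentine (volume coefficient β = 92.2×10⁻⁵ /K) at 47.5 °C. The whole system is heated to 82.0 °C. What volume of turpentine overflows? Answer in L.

The flask also expands: β_container ≈ 3α = 7.2×10⁻⁵ /K
Net overflow = V₀(β_liq − 3α_cont)ΔT
β − 3α = 9.22×10⁻⁴ − 7.2×10⁻⁵ = 8.50×10⁻⁴ /K; ΔT = 34.5 K
ΔV = 31.7 × 8.50×10⁻⁴ × 34.5 = 0.930 L

0.930 L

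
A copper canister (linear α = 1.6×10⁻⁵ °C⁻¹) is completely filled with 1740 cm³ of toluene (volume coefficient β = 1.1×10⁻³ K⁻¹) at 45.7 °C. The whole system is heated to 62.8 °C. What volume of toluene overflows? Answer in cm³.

31.3 cm³

The canister also expands: β_container ≈ 3α = 4.8×10⁻⁵ /K
Net overflow = V₀(β_liq − 3α_cont)ΔT
β − 3α = 1.10×10⁻³ − 4.8×10⁻⁵ = 1.052×10⁻³ /K; ΔT = 17.1 K
ΔV = 1740 × 1.052×10⁻³ × 17.1 = 31.3 cm³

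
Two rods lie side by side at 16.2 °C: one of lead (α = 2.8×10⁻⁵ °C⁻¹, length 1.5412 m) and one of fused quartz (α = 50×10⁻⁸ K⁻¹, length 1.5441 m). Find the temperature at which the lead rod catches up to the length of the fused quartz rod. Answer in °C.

T = 84.63 °C

L₁(1 + α₁ΔT) = L₂(1 + α₂ΔT) ⇒ ΔT = (L₂ − L₁)/(α₁L₁ − α₂L₂)
L₂ − L₁ = 1.5441 − 1.5412 = 2.90×10⁻³ m
α₁L₁ − α₂L₂ = 2.8×10⁻⁵×1.5412 − 50×10⁻⁸×1.5441 = 4.238155×10⁻⁵ m/K
ΔT = 2.90×10⁻³ / 4.238155×10⁻⁵ = 68.4260 K
T = 16.2 + 68.4260 = 84.6260 °C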